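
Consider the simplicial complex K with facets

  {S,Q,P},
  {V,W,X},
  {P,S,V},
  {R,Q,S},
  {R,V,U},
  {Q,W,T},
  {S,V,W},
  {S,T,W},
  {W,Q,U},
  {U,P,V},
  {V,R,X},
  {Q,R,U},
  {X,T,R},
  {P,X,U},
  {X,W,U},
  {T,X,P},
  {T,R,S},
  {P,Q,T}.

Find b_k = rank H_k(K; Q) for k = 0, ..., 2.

Fix the vertex order P < Q < R < S < T < U < V < W < X and write every simplex with vertices in increasing order. Then dim K = 2 and the simplices of K are:

  0-simplices (9): P, Q, R, S, T, U, V, W, X
  1-simplices (27): PQ, PS, PT, PU, PV, PX, QR, QS, QT, QU, QW, RS, RT, RU, RV, RX, ST, SV, SW, TW, TX, UV, UW, UX, VW, VX, WX
  2-simplices (18): PQS, PQT, PSV, PTX, PUV, PUX, QRS, QRU, QTW, QUW, RST, RTX, RUV, RVX, STW, SVW, UWX, VWX

giving chain groups C_0 ≅ Z^9, C_1 ≅ Z^27, C_2 ≅ Z^18.

The boundary map ∂_1: C_1 → C_0 maps an edge to its endpoints' difference, ∂[p,q] = q − p.
As a 9×27 matrix over Z this has rank 8, with invariant factors (1,1,1,1,1,1,1,1).

The boundary map ∂_2: C_2 → C_1 acts by ∂[p,q,r] = [q,r] − [p,r] + [p,q]. For instance
  ∂RST = ST − RT + RS,
  ∂PSV = SV − PV + PS.
This gives a 27×18 integer matrix of rank 18; reducing to Smith normal form yields diagonal entries (1,1,1,1,1,1,1,1,1,1,1,1,1,1,1,1,1,2).

Now H_k = ker ∂_k / im ∂_{k+1}, so:

  H_0: rank C_0 − rank ∂_1 = 9 − 8 = 1, and the invariant factors of ∂_1 are all 1, so H_0 ≅ Z.
  H_1: rank ker ∂_1 − rank ∂_2 = (27 − 8) − 18 = 1, and ∂_2 has invariant factor 2 > 1, so H_1 ≅ Z × Z/2.
  H_2: rank ker ∂_2 − rank ∂_3 = (18 − 18) − 0 = 0, and there is no ∂_3, so H_2 ≅ 0.

Hence the Betti numbers are b_0 = 1, b_1 = 1, b_2 = 0.

b_0 = 1, b_1 = 1, b_2 = 0.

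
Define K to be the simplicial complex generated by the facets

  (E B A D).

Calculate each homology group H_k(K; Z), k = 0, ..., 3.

Order the vertices as A < B < D < E. Listing each simplex with vertices in this order, K has dimension 3 with simplices:

  0-simplices (4): A, B, D, E
  1-simplices (6): AB, AD, AE, BD, BE, DE
  2-simplices (4): ABD, ABE, ADE, BDE
  3-simplices (1): ABDE

giving chain groups C_0 ≅ Z^4, C_1 ≅ Z^6, C_2 ≅ Z^4, C_3 ≅ Z^1.

∂_1: C_1 → C_0 is given by ∂[p,q] = [q] − [p].
The resulting 4×6 matrix has rank 3, and its Smith normal form has invariant factors (1,1,1).

The boundary map ∂_2: C_2 → C_1 acts by ∂[p,q,r] = [q,r] − [p,r] + [p,q]. For instance
  ∂ADE = DE − AE + AD,
  ∂ABE = BE − AE + AB.
The 6×4 boundary matrix has rank 3 and Smith normal form diag(1,1,1).

Boundary ∂_3: C_3 → C_2 sends each 3-simplex σ to the alternating sum Σ_i (−1)^i (σ with its i-th vertex removed). For instance
  ∂ABDE = BDE − ADE + ABE − ABD.
The resulting 4×1 matrix has rank 1, and its Smith normal form has invariant factors (1).

Now H_k = ker ∂_k / im ∂_{k+1}, so:

  H_0: rank C_0 − rank ∂_1 = 4 − 3 = 1, and the invariant factors of ∂_1 are all 1, so H_0 = Z.
  H_1: rank ker ∂_1 − rank ∂_2 = (6 − 3) − 3 = 0, and the invariant factors of ∂_2 are all 1, so H_1 = 0.
  H_2: rank ker ∂_2 − rank ∂_3 = (4 − 3) − 1 = 0, and the invariant factors of ∂_3 are all 1, so H_2 = 0.
  H_3: rank ker ∂_3 − rank ∂_4 = (1 − 1) − 0 = 0, and there is no ∂_4, so H_3 = 0.

H_0 = Z,  H_1 = 0,  H_2 = 0,  H_3 = 0.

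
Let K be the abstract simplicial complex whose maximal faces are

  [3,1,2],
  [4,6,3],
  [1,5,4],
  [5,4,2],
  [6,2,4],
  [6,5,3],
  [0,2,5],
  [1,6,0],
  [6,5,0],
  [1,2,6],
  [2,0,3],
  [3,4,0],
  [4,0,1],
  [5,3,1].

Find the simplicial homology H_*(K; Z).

H_0 = Z,  H_1 = Z^2,  H_2 = Z.

Take the total order 0 < 1 < 2 < 3 < 4 < 5 < 6 on the vertex set. Then K (dimension 2) consists of the simplices:

  0-simplices (7): [0], [1], [2], [3], [4], [5], [6]
  1-simplices (21): [0,1], [0,2], [0,3], [0,4], [0,5], [0,6], [1,2], [1,3], [1,4], [1,5], [1,6], [2,3], [2,4], [2,5], [2,6], [3,4], [3,5], [3,6], [4,5], [4,6], [5,6]
  2-simplices (14): [0,1,4], [0,1,6], [0,2,3], [0,2,5], [0,3,4], [0,5,6], [1,2,3], [1,2,6], [1,3,5], [1,4,5], [2,4,5], [2,4,6], [3,4,6], [3,5,6]

giving chain groups C_0 ≅ Z^7, C_1 ≅ Z^21, C_2 ≅ Z^14.

Boundary ∂_1: C_1 → C_0 maps an edge to its endpoints' difference, ∂[p,q] = q − p.
The 7×21 boundary matrix has rank 6 and Smith normal form diag(1,1,1,1,1,1).

Boundary ∂_2: C_2 → C_1 maps a triangle to the signed sum of its edges. For instance
  ∂[1,2,3] = [2,3] − [1,3] + [1,2],
  ∂[0,1,4] = [1,4] − [0,4] + [0,1].
As a 21×14 matrix over Z this has rank 13, with invariant factors (1,1,1,1,1,1,1,1,1,1,1,1,1).

Computing H_k = (kernel of ∂_k) / (image of ∂_{k+1}):

  H_0: rank C_0 − rank ∂_1 = 7 − 6 = 1, and the invariant factors of ∂_1 are all 1, so H_0 = Z.
  H_1: rank ker ∂_1 − rank ∂_2 = (21 − 6) − 13 = 2, and the invariant factors of ∂_2 are all 1, so H_1 = Z^2.
  H_2: rank ker ∂_2 − rank ∂_3 = (14 − 13) − 0 = 1, and there is no ∂_3, so H_2 = Z.

(K is a triangulation of the torus T^2.)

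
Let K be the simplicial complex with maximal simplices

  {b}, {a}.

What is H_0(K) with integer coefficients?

H_0 ≅ Z^2.

Fix the vertex order a < b and write every simplex with vertices in increasing order. Then dim K = 0 and the simplices of K are:

  0-simplices (2): a, b

giving chain groups C_0 ≅ Z^2.

Now H_k = ker ∂_k / im ∂_{k+1}, so:

  H_0: rank C_0 − rank ∂_1 = 2 − 0 = 2, and there is no ∂_1, so H_0 ≅ Z^2.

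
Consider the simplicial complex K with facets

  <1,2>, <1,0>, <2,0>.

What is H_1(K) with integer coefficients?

Take the total order 0 < 1 < 2 on the vertex set. Then K (dimension 1) consists of the simplices:

  0-simplices (3): [0], [1], [2]
  1-simplices (3): [0,1], [0,2], [1,2]

giving chain groups C_0 ≅ Z^3, C_1 ≅ Z^3.

∂_1: C_1 → C_0 sends each edge [p,q] (with p < q) to q − p. For instance
  ∂[0,2] = [2] − [0].
This gives a 3×3 integer matrix of rank 2; reducing to Smith normal form yields diagonal entries (1,1).

Computing H_k = (kernel of ∂_k) / (image of ∂_{k+1}):

  H_1: rank ker ∂_1 − rank ∂_2 = (3 − 2) − 0 = 1, and there is no ∂_2, so H_1 ≅ Z.

H_1 = Z.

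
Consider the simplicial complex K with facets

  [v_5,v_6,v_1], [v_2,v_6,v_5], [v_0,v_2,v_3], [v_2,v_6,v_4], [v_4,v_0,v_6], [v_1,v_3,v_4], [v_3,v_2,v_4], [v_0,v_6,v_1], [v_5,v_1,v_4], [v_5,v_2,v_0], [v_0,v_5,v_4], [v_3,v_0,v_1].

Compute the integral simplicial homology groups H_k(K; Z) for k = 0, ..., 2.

H_0 ≅ Z,  H_1 ≅ Z/2,  H_2 = 0.

We work with the vertex ordering v_0 < v_1 < v_2 < v_3 < v_4 < v_5 < v_6. The simplices of K, each written with vertices in increasing order, are:

  0-simplices (7): [v_0], [v_1], [v_2], [v_3], [v_4], [v_5], [v_6]
  1-simplices (18): (18 of them)
  2-simplices (12): (12 of them)

so the chain groups are C_0 ≅ Z^7, C_1 ≅ Z^18, C_2 ≅ Z^12.

The boundary map ∂_1: C_1 → C_0 maps an edge to its endpoints' difference, ∂[p,q] = q − p.
As a 7×18 matrix over Z this has rank 6, with invariant factors (1,1,1,1,1,1).

The boundary map ∂_2: C_2 → C_1 sends each 2-simplex [p,q,r] to [q,r] − [p,r] + [p,q]. For instance
  ∂[v_2,v_3,v_4] = [v_3,v_4] − [v_2,v_4] + [v_2,v_3],
  ∂[v_1,v_4,v_5] = [v_4,v_5] − [v_1,v_5] + [v_1,v_4].
This gives a 18×12 integer matrix of rank 12; reducing to Smith normal form yields diagonal entries (1,1,1,1,1,1,1,1,1,1,1,2).

Now H_k = ker ∂_k / im ∂_{k+1}, so:

  H_0: rank C_0 − rank ∂_1 = 7 − 6 = 1, and the invariant factors of ∂_1 are all 1, so H_0 ≅ Z.
  H_1: rank ker ∂_1 − rank ∂_2 = (18 − 6) − 12 = 0, and ∂_2 has invariant factor 2 > 1, so H_1 ≅ Z/2.
  H_2: rank ker ∂_2 − rank ∂_3 = (12 − 12) − 0 = 0, and there is no ∂_3, so H_2 ≅ 0.

As a check, the Euler characteristic is 7 − 18 + 12 = 1, which agrees with 1 − 0 + 0 = 1.
(K is a triangulation of the real projective plane RP^2.)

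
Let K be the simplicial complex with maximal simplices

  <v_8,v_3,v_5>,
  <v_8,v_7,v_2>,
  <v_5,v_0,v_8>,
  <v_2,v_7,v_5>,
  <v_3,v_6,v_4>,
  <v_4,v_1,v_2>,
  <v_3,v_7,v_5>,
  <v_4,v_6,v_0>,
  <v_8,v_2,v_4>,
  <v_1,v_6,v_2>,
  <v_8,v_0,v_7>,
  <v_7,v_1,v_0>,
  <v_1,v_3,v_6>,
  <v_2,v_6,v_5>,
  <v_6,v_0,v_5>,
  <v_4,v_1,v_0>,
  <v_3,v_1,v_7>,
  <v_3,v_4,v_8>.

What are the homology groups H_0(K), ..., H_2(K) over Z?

H_0 ≅ Z,  H_1 ≅ Z ⊕ Z/2Z,  H_2 = 0.

Fix the vertex order v_0 < v_1 < v_2 < v_3 < v_4 < v_5 < v_6 < v_7 < v_8 and write every simplex with vertices in increasing order. Then dim K = 2 and the simplices of K are:

  0-simplices (9): [v_0], [v_1], [v_2], [v_3], [v_4], [v_5], [v_6], [v_7], [v_8]
  1-simplices (27): (27 of them)
  2-simplices (18): (18 of them)

giving chain groups C_0 ≅ Z^9, C_1 ≅ Z^27, C_2 ≅ Z^18.

∂_1: C_1 → C_0 is given by ∂[p,q] = [q] − [p].
This gives a 9×27 integer matrix of rank 8; reducing to Smith normal form yields diagonal entries (1,1,1,1,1,1,1,1).

Boundary ∂_2: C_2 → C_1 maps a triangle to the signed sum of its edges. For instance
  ∂[v_2,v_5,v_6] = [v_5,v_6] − [v_2,v_6] + [v_2,v_5],
  ∂[v_2,v_5,v_7] = [v_5,v_7] − [v_2,v_7] + [v_2,v_5].
This gives a 27×18 integer matrix of rank 18; reducing to Smith normal form yields diagonal entries (1,1,1,1,1,1,1,1,1,1,1,1,1,1,1,1,1,2).

Computing H_k = (kernel of ∂_k) / (image of ∂_{k+1}):

  H_0: rank C_0 − rank ∂_1 = 9 − 8 = 1, and the invariant factors of ∂_1 are all 1, so H_0 ≅ Z.
  H_1: rank ker ∂_1 − rank ∂_2 = (27 − 8) − 18 = 1, and ∂_2 has invariant factor 2 > 1, so H_1 ≅ Z ⊕ Z/2Z.
  H_2: rank ker ∂_2 − rank ∂_3 = (18 − 18) − 0 = 0, and there is no ∂_3, so H_2 ≅ 0.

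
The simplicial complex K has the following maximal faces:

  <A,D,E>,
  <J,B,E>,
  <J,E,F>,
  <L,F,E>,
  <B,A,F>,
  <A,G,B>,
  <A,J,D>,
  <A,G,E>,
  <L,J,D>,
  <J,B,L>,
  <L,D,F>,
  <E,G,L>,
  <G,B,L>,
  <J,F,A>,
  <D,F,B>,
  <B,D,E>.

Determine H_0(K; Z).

H_0 ≅ Z.

Take the total order A < B < D < E < F < G < J < L on the vertex set. Then K (dimension 2) consists of the simplices:

  0-simplices (8): A, B, D, E, F, G, J, L
  1-simplices (24): AB, AD, AE, AF, AG, AJ, BD, BE, BF, BG, BJ, BL, DE, DF, DJ, DL, EF, EG, EJ, EL, FJ, FL, GL, JL
  2-simplices (16): ABF, ABG, ADE, ADJ, AEG, AFJ, BDE, BDF, BEJ, BGL, BJL, DFL, DJL, EFJ, EFL, EGL

so the chain groups are C_0 ≅ Z^8, C_1 ≅ Z^24, C_2 ≅ Z^16.

∂_1: C_1 → C_0 sends each edge [p,q] (with p < q) to q − p. For instance
  ∂DL = L − D.
This gives a 8×24 integer matrix of rank 7; reducing to Smith normal form yields diagonal entries (1,1,1,1,1,1,1).

The boundary map ∂_2: C_2 → C_1 sends each 2-simplex [p,q,r] to [q,r] − [p,r] + [p,q]. For instance
  ∂EFJ = FJ − EJ + EF,
  ∂BGL = GL − BL + BG.
The resulting 24×16 matrix has rank 15, and its Smith normal form has invariant factors (1,1,1,1,1,1,1,1,1,1,1,1,1,1,1).

Computing H_k = (kernel of ∂_k) / (image of ∂_{k+1}):

  H_0: rank C_0 − rank ∂_1 = 8 − 7 = 1, and the invariant factors of ∂_1 are all 1, so H_0 ≅ Z.

(K is a triangulation of the torus T^2.)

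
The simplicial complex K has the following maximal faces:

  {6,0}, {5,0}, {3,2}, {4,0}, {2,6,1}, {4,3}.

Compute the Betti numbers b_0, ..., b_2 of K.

Fix the vertex order 0 < 1 < 2 < 3 < 4 < 5 < 6 and write every simplex with vertices in increasing order. Then dim K = 2 and the simplices of K are:

  0-simplices (7): [0], [1], [2], [3], [4], [5], [6]
  1-simplices (8): [0,4], [0,5], [0,6], [1,2], [1,6], [2,3], [2,6], [3,4]
  2-simplices (1): [1,2,6]

giving chain groups C_0 ≅ Z^7, C_1 ≅ Z^8, C_2 ≅ Z^1.

Boundary ∂_1: C_1 → C_0 sends each edge [p,q] (with p < q) to q − p.
The 7×8 boundary matrix has rank 6 and Smith normal form diag(1,1,1,1,1,1).

Boundary ∂_2: C_2 → C_1 sends each 2-simplex [p,q,r] to [q,r] − [p,r] + [p,q]. For instance
  ∂[1,2,6] = [2,6] − [1,6] + [1,2].
This gives a 8×1 integer matrix of rank 1; reducing to Smith normal form yields diagonal entries (1).

Reading off H_k = ker ∂_k / im ∂_{k+1}:

  H_0: rank C_0 − rank ∂_1 = 7 − 6 = 1, and the invariant factors of ∂_1 are all 1, so H_0 = Z.
  H_1: rank ker ∂_1 − rank ∂_2 = (8 − 6) − 1 = 1, and the invariant factors of ∂_2 are all 1, so H_1 = Z.
  H_2: rank ker ∂_2 − rank ∂_3 = (1 − 1) − 0 = 0, and there is no ∂_3, so H_2 = 0.

Hence the Betti numbers are b_0 = 1, b_1 = 1, b_2 = 0.

b_0 = 1, b_1 = 1, b_2 = 0.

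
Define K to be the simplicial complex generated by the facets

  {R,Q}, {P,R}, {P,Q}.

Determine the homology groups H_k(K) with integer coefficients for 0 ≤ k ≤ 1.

H_0 = Z,  H_1 = Z.

We work with the vertex ordering P < Q < R. The simplices of K, each written with vertices in increasing order, are:

  0-simplices (3): P, Q, R
  1-simplices (3): PQ, PR, QR

so the chain groups are C_0 ≅ Z^3, C_1 ≅ Z^3.

∂_1: C_1 → C_0 maps an edge to its endpoints' difference, ∂[p,q] = q − p. For instance
  ∂PQ = Q − P.
As a 3×3 matrix over Z this has rank 2, with invariant factors (1,1).

From H_k ≅ ker(∂_k) / im(∂_{k+1}) we obtain:

  H_0: rank C_0 − rank ∂_1 = 3 − 2 = 1, and the invariant factors of ∂_1 are all 1, so H_0 ≅ Z.
  H_1: rank ker ∂_1 − rank ∂_2 = (3 − 2) − 0 = 1, and there is no ∂_2, so H_1 ≅ Z.

As a check, the Euler characteristic is 3 − 3 = 0, which agrees with 1 − 1 = 0.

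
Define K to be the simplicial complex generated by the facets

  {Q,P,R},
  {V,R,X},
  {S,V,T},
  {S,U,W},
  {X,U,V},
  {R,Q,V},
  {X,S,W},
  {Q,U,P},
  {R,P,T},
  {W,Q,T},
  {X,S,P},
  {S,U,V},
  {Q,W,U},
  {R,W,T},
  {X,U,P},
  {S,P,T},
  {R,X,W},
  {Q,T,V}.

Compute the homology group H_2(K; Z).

Fix the vertex order P < Q < R < S < T < U < V < W < X and write every simplex with vertices in increasing order. Then dim K = 2 and the simplices of K are:

  0-simplices (9): P, Q, R, S, T, U, V, W, X
  1-simplices (27): PQ, PR, PS, PT, PU, PX, QR, QT, QU, QV, QW, RT, RV, RW, RX, ST, SU, SV, SW, SX, TV, TW, UV, UW, UX, VX, WX
  2-simplices (18): PQR, PQU, PRT, PST, PSX, PUX, QRV, QTV, QTW, QUW, RTW, RVX, RWX, STV, SUV, SUW, SWX, UVX

giving chain groups C_0 ≅ Z^9, C_1 ≅ Z^27, C_2 ≅ Z^18.

∂_1: C_1 → C_0 maps an edge to its endpoints' difference, ∂[p,q] = q − p.
The 9×27 boundary matrix has rank 8 and Smith normal form diag(1,1,1,1,1,1,1,1).

Boundary ∂_2: C_2 → C_1 maps a triangle to the signed sum of its edges. For instance
  ∂QUW = UW − QW + QU,
  ∂STV = TV − SV + ST.
This gives a 27×18 integer matrix of rank 18; reducing to Smith normal form yields diagonal entries (1,1,1,1,1,1,1,1,1,1,1,1,1,1,1,1,1,2).

From H_k ≅ ker(∂_k) / im(∂_{k+1}) we obtain:

  H_2: rank ker ∂_2 − rank ∂_3 = (18 − 18) − 0 = 0, and there is no ∂_3, so H_2 ≅ 0.

H_2 ≅ 0.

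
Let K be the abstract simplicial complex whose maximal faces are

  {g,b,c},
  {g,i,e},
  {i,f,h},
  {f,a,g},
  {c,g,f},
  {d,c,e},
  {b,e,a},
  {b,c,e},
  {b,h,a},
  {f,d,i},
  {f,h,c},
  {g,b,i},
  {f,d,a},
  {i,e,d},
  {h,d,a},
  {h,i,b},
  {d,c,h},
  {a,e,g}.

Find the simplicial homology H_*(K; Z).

H_0 = Z,  H_1 = Z × Z/2,  H_2 = 0.

Order the vertices as a < b < c < d < e < f < g < h < i. Listing each simplex with vertices in this order, K has dimension 2 with simplices:

  0-simplices (9): a, b, c, d, e, f, g, h, i
  1-simplices (27): ab, ad, ae, af, ag, ah, bc, be, bg, bh, bi, cd, ce, cf, cg, ch, de, df, dh, di, eg, ei, fg, fh, fi, gi, hi
  2-simplices (18): abe, abh, adf, adh, aeg, afg, bce, bcg, bgi, bhi, cde, cdh, cfg, cfh, dei, dfi, egi, fhi

so the chain groups are C_0 ≅ Z^9, C_1 ≅ Z^27, C_2 ≅ Z^18.

Boundary ∂_1: C_1 → C_0 sends each edge [p,q] (with p < q) to q − p. For instance
  ∂eg = g − e.
The 9×27 boundary matrix has rank 8 and Smith normal form diag(1,1,1,1,1,1,1,1).

The boundary map ∂_2: C_2 → C_1 maps a triangle to the signed sum of its edges. For instance
  ∂aeg = eg − ag + ae,
  ∂bcg = cg − bg + bc.
The 27×18 boundary matrix has rank 18 and Smith normal form diag(1,1,1,1,1,1,1,1,1,1,1,1,1,1,1,1,1,2).

Now H_k = ker ∂_k / im ∂_{k+1}, so:

  H_0: rank C_0 − rank ∂_1 = 9 − 8 = 1, and the invariant factors of ∂_1 are all 1, so H_0 ≅ Z.
  H_1: rank ker ∂_1 − rank ∂_2 = (27 − 8) − 18 = 1, and ∂_2 has invariant factor 2 > 1, so H_1 ≅ Z × Z/2.
  H_2: rank ker ∂_2 − rank ∂_3 = (18 − 18) − 0 = 0, and there is no ∂_3, so H_2 ≅ 0.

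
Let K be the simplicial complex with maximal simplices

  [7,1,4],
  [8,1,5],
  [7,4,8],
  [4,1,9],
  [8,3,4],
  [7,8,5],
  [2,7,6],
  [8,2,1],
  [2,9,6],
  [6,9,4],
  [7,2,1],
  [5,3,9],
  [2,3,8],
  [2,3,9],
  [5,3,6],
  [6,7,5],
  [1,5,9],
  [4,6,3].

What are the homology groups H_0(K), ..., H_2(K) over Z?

We work with the vertex ordering 1 < 2 < 3 < 4 < 5 < 6 < 7 < 8 < 9. The simplices of K, each written with vertices in increasing order, are:

  0-simplices (9): [1], [2], [3], [4], [5], [6], [7], [8], [9]
  1-simplices (27): (27 of them)
  2-simplices (18): [1,2,7], [1,2,8], [1,4,7], [1,4,9], [1,5,8], [1,5,9], [2,3,8], [2,3,9], [2,6,7], [2,6,9], [3,4,6], [3,4,8], [3,5,6], [3,5,9], [4,6,9], [4,7,8], [5,6,7], [5,7,8]

so the chain groups are C_0 ≅ Z^9, C_1 ≅ Z^27, C_2 ≅ Z^18.

Boundary ∂_1: C_1 → C_0 maps an edge to its endpoints' difference, ∂[p,q] = q − p. For instance
  ∂[2,6] = [6] − [2].
The 9×27 boundary matrix has rank 8 and Smith normal form diag(1,1,1,1,1,1,1,1).

The boundary map ∂_2: C_2 → C_1 maps a triangle to the signed sum of its edges. For instance
  ∂[4,7,8] = [7,8] − [4,8] + [4,7],
  ∂[3,5,9] = [5,9] − [3,9] + [3,5].
As a 27×18 matrix over Z this has rank 18, with invariant factors (1,1,1,1,1,1,1,1,1,1,1,1,1,1,1,1,1,2).

Computing H_k = (kernel of ∂_k) / (image of ∂_{k+1}):

  H_0: rank C_0 − rank ∂_1 = 9 − 8 = 1, and the invariant factors of ∂_1 are all 1, so H_0 ≅ Z.
  H_1: rank ker ∂_1 − rank ∂_2 = (27 − 8) − 18 = 1, and ∂_2 has invariant factor 2 > 1, so H_1 ≅ Z ⊕ Z/2.
  H_2: rank ker ∂_2 − rank ∂_3 = (18 − 18) − 0 = 0, and there is no ∂_3, so H_2 ≅ 0.

As a check, the Euler characteristic is 9 − 27 + 18 = 0, which agrees with 1 − 1 + 0 = 0.

H_0 = Z,  H_1 = Z ⊕ Z/2,  H_2 = 0.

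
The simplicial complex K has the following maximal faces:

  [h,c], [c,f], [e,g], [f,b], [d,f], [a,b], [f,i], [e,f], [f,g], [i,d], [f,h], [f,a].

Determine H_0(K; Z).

H_0 ≅ Z.

K has 9 vertices, 12 edges.
rank ∂_0 = 0, rank ∂_1 = 8 ⇒ b_0 = 9 − 0 − 8 = 1; all invariant factors of ∂_1 are 1 so no torsion. So H_0 = Z.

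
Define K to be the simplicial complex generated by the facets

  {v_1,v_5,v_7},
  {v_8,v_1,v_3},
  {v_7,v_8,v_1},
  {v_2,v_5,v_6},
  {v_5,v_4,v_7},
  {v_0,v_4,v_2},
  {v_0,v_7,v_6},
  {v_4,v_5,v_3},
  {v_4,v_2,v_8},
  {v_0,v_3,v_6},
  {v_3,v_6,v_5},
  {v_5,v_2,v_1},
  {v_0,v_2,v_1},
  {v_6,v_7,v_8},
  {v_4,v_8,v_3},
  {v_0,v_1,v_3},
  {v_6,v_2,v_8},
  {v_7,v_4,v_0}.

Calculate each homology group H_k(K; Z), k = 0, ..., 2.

We work with the vertex ordering v_0 < v_1 < v_2 < v_3 < v_4 < v_5 < v_6 < v_7 < v_8. The simplices of K, each written with vertices in increasing order, are:

  0-simplices (9): [v_0], [v_1], [v_2], [v_3], [v_4], [v_5], [v_6], [v_7], [v_8]
  1-simplices (27): (27 of them)
  2-simplices (18): (18 of them)

so the chain groups are C_0 ≅ Z^9, C_1 ≅ Z^27, C_2 ≅ Z^18.

The boundary map ∂_1: C_1 → C_0 maps an edge to its endpoints' difference, ∂[p,q] = q − p.
The resulting 9×27 matrix has rank 8, and its Smith normal form has invariant factors (1,1,1,1,1,1,1,1).

Boundary ∂_2: C_2 → C_1 sends each 2-simplex [p,q,r] to [q,r] − [p,r] + [p,q]. For instance
  ∂[v_1,v_3,v_8] = [v_3,v_8] − [v_1,v_8] + [v_1,v_3],
  ∂[v_3,v_4,v_8] = [v_4,v_8] − [v_3,v_8] + [v_3,v_4].
The 27×18 boundary matrix has rank 17 and Smith normal form diag(1,1,1,1,1,1,1,1,1,1,1,1,1,1,1,1,1).

Now H_k = ker ∂_k / im ∂_{k+1}, so:

  H_0: rank C_0 − rank ∂_1 = 9 − 8 = 1, and the invariant factors of ∂_1 are all 1, so H_0 ≅ Z.
  H_1: rank ker ∂_1 − rank ∂_2 = (27 − 8) − 17 = 2, and the invariant factors of ∂_2 are all 1, so H_1 ≅ Z^2.
  H_2: rank ker ∂_2 − rank ∂_3 = (18 − 17) − 0 = 1, and there is no ∂_3, so H_2 ≅ Z.

H_0 ≅ Z,  H_1 ≅ Z^2,  H_2 ≅ Z.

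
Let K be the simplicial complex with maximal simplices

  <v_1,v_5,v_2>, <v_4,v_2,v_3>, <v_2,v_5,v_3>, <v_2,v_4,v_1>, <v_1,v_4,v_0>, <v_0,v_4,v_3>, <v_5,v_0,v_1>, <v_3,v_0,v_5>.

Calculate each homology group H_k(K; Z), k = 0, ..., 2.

H_0 = Z,  H_1 = 0,  H_2 = Z.

Order the vertices as v_0 < v_1 < v_2 < v_3 < v_4 < v_5. Listing each simplex with vertices in this order, K has dimension 2 with simplices:

  0-simplices (6): [v_0], [v_1], [v_2], [v_3], [v_4], [v_5]
  1-simplices (12): [v_0,v_1], [v_0,v_3], [v_0,v_4], [v_0,v_5], [v_1,v_2], [v_1,v_4], [v_1,v_5], [v_2,v_3], [v_2,v_4], [v_2,v_5], [v_3,v_4], [v_3,v_5]
  2-simplices (8): [v_0,v_1,v_4], [v_0,v_1,v_5], [v_0,v_3,v_4], [v_0,v_3,v_5], [v_1,v_2,v_4], [v_1,v_2,v_5], [v_2,v_3,v_4], [v_2,v_3,v_5]

Hence C_0 ≅ Z^6, C_1 ≅ Z^12, C_2 ≅ Z^8.

The boundary map ∂_1: C_1 → C_0 is given by ∂[p,q] = [q] − [p]. For instance
  ∂[v_1,v_2] = [v_2] − [v_1].
The resulting 6×12 matrix has rank 5, and its Smith normal form has invariant factors (1,1,1,1,1).

The boundary map ∂_2: C_2 → C_1 sends each 2-simplex [p,q,r] to [q,r] − [p,r] + [p,q]. For instance
  ∂[v_0,v_3,v_4] = [v_3,v_4] − [v_0,v_4] + [v_0,v_3],
  ∂[v_1,v_2,v_4] = [v_2,v_4] − [v_1,v_4] + [v_1,v_2].
This gives a 12×8 integer matrix of rank 7; reducing to Smith normal form yields diagonal entries (1,1,1,1,1,1,1).

Now H_k = ker ∂_k / im ∂_{k+1}, so:

  H_0: rank C_0 − rank ∂_1 = 6 − 5 = 1, and the invariant factors of ∂_1 are all 1, so H_0 ≅ Z.
  H_1: rank ker ∂_1 − rank ∂_2 = (12 − 5) − 7 = 0, and the invariant factors of ∂_2 are all 1, so H_1 ≅ 0.
  H_2: rank ker ∂_2 − rank ∂_3 = (8 − 7) − 0 = 1, and there is no ∂_3, so H_2 ≅ Z.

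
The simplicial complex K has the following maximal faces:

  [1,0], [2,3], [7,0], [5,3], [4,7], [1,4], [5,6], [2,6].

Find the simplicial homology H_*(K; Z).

H_0 = Z^2,  H_1 = Z^2.

Fix the vertex order 0 < 1 < 2 < 3 < 4 < 5 < 6 < 7 and write every simplex with vertices in increasing order. Then dim K = 1 and the simplices of K are:

  0-simplices (8): [0], [1], [2], [3], [4], [5], [6], [7]
  1-simplices (8): [0,1], [0,7], [1,4], [2,3], [2,6], [3,5], [4,7], [5,6]

so the chain groups are C_0 ≅ Z^8, C_1 ≅ Z^8.

∂_1: C_1 → C_0 sends each edge [p,q] (with p < q) to q − p. For instance
  ∂[3,5] = [5] − [3].
The 8×8 boundary matrix has rank 6 and Smith normal form diag(1,1,1,1,1,1).

Now H_k = ker ∂_k / im ∂_{k+1}, so:

  H_0: rank C_0 − rank ∂_1 = 8 − 6 = 2, and the invariant factors of ∂_1 are all 1, so H_0 ≅ Z^2.
  H_1: rank ker ∂_1 − rank ∂_2 = (8 − 6) − 0 = 2, and there is no ∂_2, so H_1 ≅ Z^2.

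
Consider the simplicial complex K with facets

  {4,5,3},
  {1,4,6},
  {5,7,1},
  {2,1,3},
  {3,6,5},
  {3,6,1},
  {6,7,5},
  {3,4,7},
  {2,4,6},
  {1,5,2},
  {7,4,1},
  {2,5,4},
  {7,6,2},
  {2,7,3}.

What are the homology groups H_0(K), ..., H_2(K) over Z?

Fix the vertex order 1 < 2 < 3 < 4 < 5 < 6 < 7 and write every simplex with vertices in increasing order. Then dim K = 2 and the simplices of K are:

  0-simplices (7): [1], [2], [3], [4], [5], [6], [7]
  1-simplices (21): [1,2], [1,3], [1,4], [1,5], [1,6], [1,7], [2,3], [2,4], [2,5], [2,6], [2,7], [3,4], [3,5], [3,6], [3,7], [4,5], [4,6], [4,7], [5,6], [5,7], [6,7]
  2-simplices (14): [1,2,3], [1,2,5], [1,3,6], [1,4,6], [1,4,7], [1,5,7], [2,3,7], [2,4,5], [2,4,6], [2,6,7], [3,4,5], [3,4,7], [3,5,6], [5,6,7]

giving chain groups C_0 ≅ Z^7, C_1 ≅ Z^21, C_2 ≅ Z^14.

The boundary map ∂_1: C_1 → C_0 sends each edge [p,q] (with p < q) to q − p.
This gives a 7×21 integer matrix of rank 6; reducing to Smith normal form yields diagonal entries (1,1,1,1,1,1).

The boundary map ∂_2: C_2 → C_1 sends each 2-simplex [p,q,r] to [q,r] − [p,r] + [p,q]. For instance
  ∂[2,4,5] = [4,5] − [2,5] + [2,4],
  ∂[3,5,6] = [5,6] − [3,6] + [3,5].
The resulting 21×14 matrix has rank 13, and its Smith normal form has invariant factors (1,1,1,1,1,1,1,1,1,1,1,1,1).

Reading off H_k = ker ∂_k / im ∂_{k+1}:

  H_0: rank C_0 − rank ∂_1 = 7 − 6 = 1, and the invariant factors of ∂_1 are all 1, so H_0 ≅ Z.
  H_1: rank ker ∂_1 − rank ∂_2 = (21 − 6) − 13 = 2, and the invariant factors of ∂_2 are all 1, so H_1 ≅ Z^2.
  H_2: rank ker ∂_2 − rank ∂_3 = (14 − 13) − 0 = 1, and there is no ∂_3, so H_2 ≅ Z.

H_0 ≅ Z,  H_1 ≅ Z^2,  H_2 ≅ Z.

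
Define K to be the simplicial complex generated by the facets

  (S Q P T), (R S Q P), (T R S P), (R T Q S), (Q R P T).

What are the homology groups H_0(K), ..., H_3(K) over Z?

Order the vertices as P < Q < R < S < T. Listing each simplex with vertices in this order, K has dimension 3 with simplices:

  0-simplices (5): P, Q, R, S, T
  1-simplices (10): PQ, PR, PS, PT, QR, QS, QT, RS, RT, ST
  2-simplices (10): PQR, PQS, PQT, PRS, PRT, PST, QRS, QRT, QST, RST
  3-simplices (5): PQRS, PQRT, PQST, PRST, QRST

Hence C_0 ≅ Z^5, C_1 ≅ Z^10, C_2 ≅ Z^10, C_3 ≅ Z^5.

∂_1: C_1 → C_0 is given by ∂[p,q] = [q] − [p]. For instance
  ∂ST = T − S.
The 5×10 boundary matrix has rank 4 and Smith normal form diag(1,1,1,1).

Boundary ∂_2: C_2 → C_1 acts by ∂[p,q,r] = [q,r] − [p,r] + [p,q]. For instance
  ∂PRT = RT − PT + PR,
  ∂QRS = RS − QS + QR.
The 10×10 boundary matrix has rank 6 and Smith normal form diag(1,1,1,1,1,1).

∂_3: C_3 → C_2 sends each 3-simplex σ to the alternating sum Σ_i (−1)^i (σ with its i-th vertex removed). For instance
  ∂PQST = QST − PST + PQT − PQS,
  ∂PQRS = QRS − PRS + PQS − PQR.
The 10×5 boundary matrix has rank 4 and Smith normal form diag(1,1,1,1).

Reading off H_k = ker ∂_k / im ∂_{k+1}:

  H_0: rank C_0 − rank ∂_1 = 5 − 4 = 1, and the invariant factors of ∂_1 are all 1, so H_0 ≅ Z.
  H_1: rank ker ∂_1 − rank ∂_2 = (10 − 4) − 6 = 0, and the invariant factors of ∂_2 are all 1, so H_1 ≅ 0.
  H_2: rank ker ∂_2 − rank ∂_3 = (10 − 6) − 4 = 0, and the invariant factors of ∂_3 are all 1, so H_2 ≅ 0.
  H_3: rank ker ∂_3 − rank ∂_4 = (5 − 4) − 0 = 1, and there is no ∂_4, so H_3 ≅ Z.

As a check, the Euler characteristic is 5 − 10 + 10 − 5 = 0, which agrees with 1 − 0 + 0 − 1 = 0.

H_0 = Z,  H_1 = 0,  H_2 = 0,  H_3 = Z.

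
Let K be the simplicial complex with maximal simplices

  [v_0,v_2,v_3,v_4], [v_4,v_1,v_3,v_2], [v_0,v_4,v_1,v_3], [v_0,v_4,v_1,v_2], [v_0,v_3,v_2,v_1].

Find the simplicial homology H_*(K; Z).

H_0 ≅ Z,  H_1 = 0,  H_2 = 0,  H_3 ≅ Z.

We work with the vertex ordering v_0 < v_1 < v_2 < v_3 < v_4. The simplices of K, each written with vertices in increasing order, are:

  0-simplices (5): [v_0], [v_1], [v_2], [v_3], [v_4]
  1-simplices (10): [v_0,v_1], [v_0,v_2], [v_0,v_3], [v_0,v_4], [v_1,v_2], [v_1,v_3], [v_1,v_4], [v_2,v_3], [v_2,v_4], [v_3,v_4]
  2-simplices (10): [v_0,v_1,v_2], [v_0,v_1,v_3], [v_0,v_1,v_4], [v_0,v_2,v_3], [v_0,v_2,v_4], [v_0,v_3,v_4], [v_1,v_2,v_3], [v_1,v_2,v_4], [v_1,v_3,v_4], [v_2,v_3,v_4]
  3-simplices (5): [v_0,v_1,v_2,v_3], [v_0,v_1,v_2,v_4], [v_0,v_1,v_3,v_4], [v_0,v_2,v_3,v_4], [v_1,v_2,v_3,v_4]

so the chain groups are C_0 ≅ Z^5, C_1 ≅ Z^10, C_2 ≅ Z^10, C_3 ≅ Z^5.

The boundary map ∂_1: C_1 → C_0 is given by ∂[p,q] = [q] − [p].
The 5×10 boundary matrix has rank 4 and Smith normal form diag(1,1,1,1).

Boundary ∂_2: C_2 → C_1 sends each 2-simplex [p,q,r] to [q,r] − [p,r] + [p,q]. For instance
  ∂[v_1,v_3,v_4] = [v_3,v_4] − [v_1,v_4] + [v_1,v_3],
  ∂[v_0,v_3,v_4] = [v_3,v_4] − [v_0,v_4] + [v_0,v_3].
This gives a 10×10 integer matrix of rank 6; reducing to Smith normal form yields diagonal entries (1,1,1,1,1,1).

∂_3: C_3 → C_2 sends each 3-simplex σ to the alternating sum Σ_i (−1)^i (σ with its i-th vertex removed). For instance
  ∂[v_0,v_1,v_2,v_4] = [v_1,v_2,v_4] − [v_0,v_2,v_4] + [v_0,v_1,v_4] − [v_0,v_1,v_2],
  ∂[v_0,v_1,v_3,v_4] = [v_1,v_3,v_4] − [v_0,v_3,v_4] + [v_0,v_1,v_4] − [v_0,v_1,v_3].
As a 10×5 matrix over Z this has rank 4, with invariant factors (1,1,1,1).

Reading off H_k = ker ∂_k / im ∂_{k+1}:

  H_0: rank C_0 − rank ∂_1 = 5 − 4 = 1, and the invariant factors of ∂_1 are all 1, so H_0 ≅ Z.
  H_1: rank ker ∂_1 − rank ∂_2 = (10 − 4) − 6 = 0, and the invariant factors of ∂_2 are all 1, so H_1 ≅ 0.
  H_2: rank ker ∂_2 − rank ∂_3 = (10 − 6) − 4 = 0, and the invariant factors of ∂_3 are all 1, so H_2 ≅ 0.
  H_3: rank ker ∂_3 − rank ∂_4 = (5 − 4) − 0 = 1, and there is no ∂_4, so H_3 ≅ Z.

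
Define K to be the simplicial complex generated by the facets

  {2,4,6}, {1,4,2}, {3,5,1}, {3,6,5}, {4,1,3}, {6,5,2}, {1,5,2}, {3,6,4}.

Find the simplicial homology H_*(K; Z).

H_0 ≅ Z,  H_1 = 0,  H_2 ≅ Z.

Fix the vertex order 1 < 2 < 3 < 4 < 5 < 6 and write every simplex with vertices in increasing order. Then dim K = 2 and the simplices of K are:

  0-simplices (6): [1], [2], [3], [4], [5], [6]
  1-simplices (12): [1,2], [1,3], [1,4], [1,5], [2,4], [2,5], [2,6], [3,4], [3,5], [3,6], [4,6], [5,6]
  2-simplices (8): [1,2,4], [1,2,5], [1,3,4], [1,3,5], [2,4,6], [2,5,6], [3,4,6], [3,5,6]

Hence C_0 ≅ Z^6, C_1 ≅ Z^12, C_2 ≅ Z^8.

Boundary ∂_1: C_1 → C_0 sends each edge [p,q] (with p < q) to q − p.
The resulting 6×12 matrix has rank 5, and its Smith normal form has invariant factors (1,1,1,1,1).

∂_2: C_2 → C_1 maps a triangle to the signed sum of its edges. For instance
  ∂[2,5,6] = [5,6] − [2,6] + [2,5],
  ∂[2,4,6] = [4,6] − [2,6] + [2,4].
As a 12×8 matrix over Z this has rank 7, with invariant factors (1,1,1,1,1,1,1).

Reading off H_k = ker ∂_k / im ∂_{k+1}:

  H_0: rank C_0 − rank ∂_1 = 6 − 5 = 1, and the invariant factors of ∂_1 are all 1, so H_0 ≅ Z.
  H_1: rank ker ∂_1 − rank ∂_2 = (12 − 5) − 7 = 0, and the invariant factors of ∂_2 are all 1, so H_1 ≅ 0.
  H_2: rank ker ∂_2 − rank ∂_3 = (8 − 7) − 0 = 1, and there is no ∂_3, so H_2 ≅ Z.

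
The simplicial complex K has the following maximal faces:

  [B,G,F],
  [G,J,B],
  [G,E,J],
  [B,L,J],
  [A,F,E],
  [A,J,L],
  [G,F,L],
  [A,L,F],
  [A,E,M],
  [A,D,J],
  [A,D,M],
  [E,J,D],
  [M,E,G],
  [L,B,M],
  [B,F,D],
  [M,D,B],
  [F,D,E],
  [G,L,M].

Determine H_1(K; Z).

Order the vertices as A < B < D < E < F < G < J < L < M. Listing each simplex with vertices in this order, K has dimension 2 with simplices:

  0-simplices (9): A, B, D, E, F, G, J, L, M
  1-simplices (27): AD, AE, AF, AJ, AL, AM, BD, BF, BG, BJ, BL, BM, DE, DF, DJ, DM, EF, EG, EJ, EM, FG, FL, GJ, GL, GM, JL, LM
  2-simplices (18): ADJ, ADM, AEF, AEM, AFL, AJL, BDF, BDM, BFG, BGJ, BJL, BLM, DEF, DEJ, EGJ, EGM, FGL, GLM

giving chain groups C_0 ≅ Z^9, C_1 ≅ Z^27, C_2 ≅ Z^18.

The boundary map ∂_1: C_1 → C_0 sends each edge [p,q] (with p < q) to q − p.
The 9×27 boundary matrix has rank 8 and Smith normal form diag(1,1,1,1,1,1,1,1).

∂_2: C_2 → C_1 acts by ∂[p,q,r] = [q,r] − [p,r] + [p,q]. For instance
  ∂BDM = DM − BM + BD,
  ∂ADM = DM − AM + AD.
This gives a 27×18 integer matrix of rank 18; reducing to Smith normal form yields diagonal entries (1,1,1,1,1,1,1,1,1,1,1,1,1,1,1,1,1,2).

From H_k ≅ ker(∂_k) / im(∂_{k+1}) we obtain:

  H_1: rank ker ∂_1 − rank ∂_2 = (27 − 8) − 18 = 1, and ∂_2 has invariant factor 2 > 1, so H_1 = Z ⊕ Z/2Z.

(K is a triangulation of the Klein bottle.)

H_1 = Z ⊕ Z/2Z.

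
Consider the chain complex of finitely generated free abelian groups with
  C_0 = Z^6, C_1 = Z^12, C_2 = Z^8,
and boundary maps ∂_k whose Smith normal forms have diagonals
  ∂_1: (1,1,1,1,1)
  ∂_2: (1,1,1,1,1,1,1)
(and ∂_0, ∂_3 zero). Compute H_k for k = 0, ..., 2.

H_0: b_0 = 6 − 0 − 5 = 1; torsion from ∂_1 factors > 1: none. So H_0 = Z.
H_1: b_1 = 12 − 5 − 7 = 0; torsion from ∂_2 factors > 1: none. So H_1 = 0.
H_2: b_2 = 8 − 7 − 0 = 1; torsion from ∂_3 factors > 1: none. So H_2 = Z.

H_0 = Z,  H_1 = 0,  H_2 = Z.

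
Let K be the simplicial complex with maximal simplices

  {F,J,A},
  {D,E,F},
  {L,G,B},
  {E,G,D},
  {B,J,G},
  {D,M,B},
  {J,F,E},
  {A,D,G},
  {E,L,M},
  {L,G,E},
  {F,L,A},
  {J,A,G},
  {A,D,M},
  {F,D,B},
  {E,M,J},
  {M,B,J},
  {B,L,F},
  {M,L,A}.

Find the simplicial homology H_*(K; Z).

H_0 = Z,  H_1 = Z^2,  H_2 = Z.

Take the total order A < B < D < E < F < G < J < L < M on the vertex set. Then K (dimension 2) consists of the simplices:

  0-simplices (9): A, B, D, E, F, G, J, L, M
  1-simplices (27): AD, AF, AG, AJ, AL, AM, BD, BF, BG, BJ, BL, BM, DE, DF, DG, DM, EF, EG, EJ, EL, EM, FJ, FL, GJ, GL, JM, LM
  2-simplices (18): ADG, ADM, AFJ, AFL, AGJ, ALM, BDF, BDM, BFL, BGJ, BGL, BJM, DEF, DEG, EFJ, EGL, EJM, ELM

so the chain groups are C_0 ≅ Z^9, C_1 ≅ Z^27, C_2 ≅ Z^18.

∂_1: C_1 → C_0 is given by ∂[p,q] = [q] − [p]. For instance
  ∂AJ = J − A.
The 9×27 boundary matrix has rank 8 and Smith normal form diag(1,1,1,1,1,1,1,1).

Boundary ∂_2: C_2 → C_1 maps a triangle to the signed sum of its edges. For instance
  ∂AFL = FL − AL + AF,
  ∂DEG = EG − DG + DE.
This gives a 27×18 integer matrix of rank 17; reducing to Smith normal form yields diagonal entries (1,1,1,1,1,1,1,1,1,1,1,1,1,1,1,1,1).

Reading off H_k = ker ∂_k / im ∂_{k+1}:

  H_0: rank C_0 − rank ∂_1 = 9 − 8 = 1, and the invariant factors of ∂_1 are all 1, so H_0 = Z.
  H_1: rank ker ∂_1 − rank ∂_2 = (27 − 8) − 17 = 2, and the invariant factors of ∂_2 are all 1, so H_1 = Z^2.
  H_2: rank ker ∂_2 − rank ∂_3 = (18 − 17) − 0 = 1, and there is no ∂_3, so H_2 = Z.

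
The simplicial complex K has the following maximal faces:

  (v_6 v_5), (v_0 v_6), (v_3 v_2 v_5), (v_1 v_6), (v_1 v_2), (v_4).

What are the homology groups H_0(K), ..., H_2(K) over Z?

Order the vertices as v_0 < v_1 < v_2 < v_3 < v_4 < v_5 < v_6. Listing each simplex with vertices in this order, K has dimension 2 with simplices:

  0-simplices (7): [v_0], [v_1], [v_2], [v_3], [v_4], [v_5], [v_6]
  1-simplices (7): [v_0,v_6], [v_1,v_2], [v_1,v_6], [v_2,v_3], [v_2,v_5], [v_3,v_5], [v_5,v_6]
  2-simplices (1): [v_2,v_3,v_5]

so the chain groups are C_0 ≅ Z^7, C_1 ≅ Z^7, C_2 ≅ Z^1.

∂_1: C_1 → C_0 sends each edge [p,q] (with p < q) to q − p. For instance
  ∂[v_0,v_6] = [v_6] − [v_0].
This gives a 7×7 integer matrix of rank 5; reducing to Smith normal form yields diagonal entries (1,1,1,1,1).

∂_2: C_2 → C_1 sends each 2-simplex [p,q,r] to [q,r] − [p,r] + [p,q]. For instance
  ∂[v_2,v_3,v_5] = [v_3,v_5] − [v_2,v_5] + [v_2,v_3].
As a 7×1 matrix over Z this has rank 1, with invariant factors (1).

Reading off H_k = ker ∂_k / im ∂_{k+1}:

  H_0: rank C_0 − rank ∂_1 = 7 − 5 = 2, and the invariant factors of ∂_1 are all 1, so H_0 = Z^2.
  H_1: rank ker ∂_1 − rank ∂_2 = (7 − 5) − 1 = 1, and the invariant factors of ∂_2 are all 1, so H_1 = Z.
  H_2: rank ker ∂_2 − rank ∂_3 = (1 − 1) − 0 = 0, and there is no ∂_3, so H_2 = 0.

As a check, the Euler characteristic is 7 − 7 + 1 = 1, which agrees with 2 − 1 + 0 = 1.

H_0 = Z^2,  H_1 = Z,  H_2 = 0.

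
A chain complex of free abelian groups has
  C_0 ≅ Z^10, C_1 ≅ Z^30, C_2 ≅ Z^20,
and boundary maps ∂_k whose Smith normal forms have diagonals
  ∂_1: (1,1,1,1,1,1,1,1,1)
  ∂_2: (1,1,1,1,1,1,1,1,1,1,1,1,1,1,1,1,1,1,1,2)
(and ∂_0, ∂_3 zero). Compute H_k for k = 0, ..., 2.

H_0: b_0 = 10 − 0 − 9 = 1; torsion from ∂_1 factors > 1: none. So H_0 = Z.
H_1: b_1 = 30 − 9 − 20 = 1; torsion from ∂_2 factors > 1: [2]. So H_1 = Z ⊕ Z/2.
H_2: b_2 = 20 − 20 − 0 = 0; torsion from ∂_3 factors > 1: none. So H_2 = 0.

H_0 = Z,  H_1 = Z ⊕ Z/2,  H_2 = 0.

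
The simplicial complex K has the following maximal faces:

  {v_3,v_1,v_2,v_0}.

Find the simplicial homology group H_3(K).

H_3 = 0.

Fix the vertex order v_0 < v_1 < v_2 < v_3 and write every simplex with vertices in increasing order. Then dim K = 3 and the simplices of K are:

  0-simplices (4): [v_0], [v_1], [v_2], [v_3]
  1-simplices (6): [v_0,v_1], [v_0,v_2], [v_0,v_3], [v_1,v_2], [v_1,v_3], [v_2,v_3]
  2-simplices (4): [v_0,v_1,v_2], [v_0,v_1,v_3], [v_0,v_2,v_3], [v_1,v_2,v_3]
  3-simplices (1): [v_0,v_1,v_2,v_3]

so the chain groups are C_0 ≅ Z^4, C_1 ≅ Z^6, C_2 ≅ Z^4, C_3 ≅ Z^1.

Boundary ∂_1: C_1 → C_0 sends each edge [p,q] (with p < q) to q − p. For instance
  ∂[v_1,v_3] = [v_3] − [v_1].
As a 4×6 matrix over Z this has rank 3, with invariant factors (1,1,1).

The boundary map ∂_2: C_2 → C_1 maps a triangle to the signed sum of its edges. For instance
  ∂[v_0,v_1,v_2] = [v_1,v_2] − [v_0,v_2] + [v_0,v_1],
  ∂[v_0,v_2,v_3] = [v_2,v_3] − [v_0,v_3] + [v_0,v_2].
This gives a 6×4 integer matrix of rank 3; reducing to Smith normal form yields diagonal entries (1,1,1).

The boundary map ∂_3: C_3 → C_2 sends each 3-simplex σ to the alternating sum Σ_i (−1)^i (σ with its i-th vertex removed). For instance
  ∂[v_0,v_1,v_2,v_3] = [v_1,v_2,v_3] − [v_0,v_2,v_3] + [v_0,v_1,v_3] − [v_0,v_1,v_2].
This gives a 4×1 integer matrix of rank 1; reducing to Smith normal form yields diagonal entries (1).

From H_k ≅ ker(∂_k) / im(∂_{k+1}) we obtain:

  H_3: rank ker ∂_3 − rank ∂_4 = (1 − 1) − 0 = 0, and there is no ∂_4, so H_3 = 0.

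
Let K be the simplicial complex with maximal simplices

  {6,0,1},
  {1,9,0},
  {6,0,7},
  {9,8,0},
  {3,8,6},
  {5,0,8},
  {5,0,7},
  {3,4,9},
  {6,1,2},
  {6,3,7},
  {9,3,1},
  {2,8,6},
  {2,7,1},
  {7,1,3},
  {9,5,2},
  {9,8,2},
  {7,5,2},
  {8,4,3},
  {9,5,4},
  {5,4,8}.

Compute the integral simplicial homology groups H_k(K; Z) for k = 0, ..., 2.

Fix the vertex order 0 < 1 < 2 < 3 < 4 < 5 < 6 < 7 < 8 < 9 and write every simplex with vertices in increasing order. Then dim K = 2 and the simplices of K are:

  0-simplices (10): [0], [1], [2], [3], [4], [5], [6], [7], [8], [9]
  1-simplices (30): (30 of them)
  2-simplices (20): (20 of them)

so the chain groups are C_0 ≅ Z^10, C_1 ≅ Z^30, C_2 ≅ Z^20.

Boundary ∂_1: C_1 → C_0 is given by ∂[p,q] = [q] − [p].
The 10×30 boundary matrix has rank 9 and Smith normal form diag(1,1,1,1,1,1,1,1,1).

The boundary map ∂_2: C_2 → C_1 sends each 2-simplex [p,q,r] to [q,r] − [p,r] + [p,q]. For instance
  ∂[2,5,7] = [5,7] − [2,7] + [2,5],
  ∂[1,3,7] = [3,7] − [1,7] + [1,3].
The 30×20 boundary matrix has rank 20 and Smith normal form diag(1,1,1,1,1,1,1,1,1,1,1,1,1,1,1,1,1,1,1,2).

Now H_k = ker ∂_k / im ∂_{k+1}, so:

  H_0: rank C_0 − rank ∂_1 = 10 − 9 = 1, and the invariant factors of ∂_1 are all 1, so H_0 ≅ Z.
  H_1: rank ker ∂_1 − rank ∂_2 = (30 − 9) − 20 = 1, and ∂_2 has invariant factor 2 > 1, so H_1 ≅ Z × Z/2.
  H_2: rank ker ∂_2 − rank ∂_3 = (20 − 20) − 0 = 0, and there is no ∂_3, so H_2 ≅ 0.

As a check, the Euler characteristic is 10 − 30 + 20 = 0, which agrees with 1 − 1 + 0 = 0.

H_0 ≅ Z,  H_1 ≅ Z × Z/2,  H_2 = 0.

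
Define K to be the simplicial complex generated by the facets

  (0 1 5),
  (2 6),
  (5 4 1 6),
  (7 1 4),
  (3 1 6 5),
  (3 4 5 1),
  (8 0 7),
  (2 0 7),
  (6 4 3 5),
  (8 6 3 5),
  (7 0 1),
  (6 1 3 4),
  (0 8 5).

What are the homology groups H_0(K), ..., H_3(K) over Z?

Order the vertices as 0 < 1 < 2 < 3 < 4 < 5 < 6 < 7 < 8. Listing each simplex with vertices in this order, K has dimension 3 with simplices:

  0-simplices (9): [0], [1], [2], [3], [4], [5], [6], [7], [8]
  1-simplices (23): [0,1], [0,2], [0,5], [0,7], [0,8], [1,3], [1,4], [1,5], [1,6], [1,7], [2,6], [2,7], [3,4], [3,5], [3,6], [3,8], [4,5], [4,6], [4,7], [5,6], [5,8], [6,8], [7,8]
  2-simplices (19): (19 of them)
  3-simplices (6): [1,3,4,5], [1,3,4,6], [1,3,5,6], [1,4,5,6], [3,4,5,6], [3,5,6,8]

so the chain groups are C_0 ≅ Z^9, C_1 ≅ Z^23, C_2 ≅ Z^19, C_3 ≅ Z^6.

The boundary map ∂_1: C_1 → C_0 sends each edge [p,q] (with p < q) to q − p. For instance
  ∂[4,7] = [7] − [4].
This gives a 9×23 integer matrix of rank 8; reducing to Smith normal form yields diagonal entries (1,1,1,1,1,1,1,1).

∂_2: C_2 → C_1 maps a triangle to the signed sum of its edges. For instance
  ∂[1,5,6] = [5,6] − [1,6] + [1,5],
  ∂[3,4,5] = [4,5] − [3,5] + [3,4].
As a 23×19 matrix over Z this has rank 14, with invariant factors (1,1,1,1,1,1,1,1,1,1,1,1,1,1).

∂_3: C_3 → C_2 sends each 3-simplex σ to the alternating sum Σ_i (−1)^i (σ with its i-th vertex removed). For instance
  ∂[1,3,4,6] = [3,4,6] − [1,4,6] + [1,3,6] − [1,3,4],
  ∂[1,3,5,6] = [3,5,6] − [1,5,6] + [1,3,6] − [1,3,5].
This gives a 19×6 integer matrix of rank 5; reducing to Smith normal form yields diagonal entries (1,1,1,1,1).

From H_k ≅ ker(∂_k) / im(∂_{k+1}) we obtain:

  H_0: rank C_0 − rank ∂_1 = 9 − 8 = 1, and the invariant factors of ∂_1 are all 1, so H_0 = Z.
  H_1: rank ker ∂_1 − rank ∂_2 = (23 − 8) − 14 = 1, and the invariant factors of ∂_2 are all 1, so H_1 = Z.
  H_2: rank ker ∂_2 − rank ∂_3 = (19 − 14) − 5 = 0, and the invariant factors of ∂_3 are all 1, so H_2 = 0.
  H_3: rank ker ∂_3 − rank ∂_4 = (6 − 5) − 0 = 1, and there is no ∂_4, so H_3 = Z.

H_0 = Z,  H_1 = Z,  H_2 = 0,  H_3 = Z.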